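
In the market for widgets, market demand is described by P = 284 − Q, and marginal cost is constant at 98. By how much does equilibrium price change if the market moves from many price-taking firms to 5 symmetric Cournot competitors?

P rises by 31

Under competition P = MC = 98, so Q = (284 − 98)/1 = 186.
Cournot with 5 identical firms: the symmetric best-response condition is 284 − 6q = 98. Each firm produces q = 31, total output Q = 155, price P = 129.
Change in equilibrium price: 129 − 98 = 31.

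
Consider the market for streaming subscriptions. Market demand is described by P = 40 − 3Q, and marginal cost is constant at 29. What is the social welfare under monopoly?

The monopolist equates marginal revenue to marginal cost: 40 − 6Q = 29, so Q = 11/6. From demand, P = 34.5.
CS = ½·(40 − 34.5)·11/6 = 121/24; PS = (34.5 − 29)·11/6 = 121/12; TS = 15.125.

TS = 15.125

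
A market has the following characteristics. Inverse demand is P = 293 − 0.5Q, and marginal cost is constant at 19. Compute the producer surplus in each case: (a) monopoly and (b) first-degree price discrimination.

Monopoly: PS = 37538; Perfect PD: PS = 75076

The monopolist equates marginal revenue to marginal cost: 293 − Q = 19, so Q = 274. From demand, P = 156.
PS = (156 − 19)·274 = 37538.
With perfect price discrimination, output is the efficient level Q = 548 (where demand meets MC), but every buyer pays their willingness to pay: CS = 0 and PS = total surplus.
PS = ½·(293 − 19)·548 = 75076.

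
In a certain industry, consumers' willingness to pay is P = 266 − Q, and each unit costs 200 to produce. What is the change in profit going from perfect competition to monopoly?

π rises by 1089

Perfect competition: P = MC = 200, so 266 − Q = 200 and Q = 66.
Profit = (200 − 200)·66 = 0.
A monopolist chooses Q where MR = MC. MR = 266 − 2Q; setting this equal to 200 gives Q = 33 and P = 233.
Profit = (233 − 200)·33 = 1089.
Change in profit: 1089 − 0 = 1089.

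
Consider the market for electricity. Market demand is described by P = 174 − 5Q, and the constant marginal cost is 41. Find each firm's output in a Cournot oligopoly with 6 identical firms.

Cournot with 6 identical firms: the symmetric best-response condition is 174 − 35q = 41. Each firm produces q = 3.8, total output Q = 22.8, price P = 60.

q_i = 3.8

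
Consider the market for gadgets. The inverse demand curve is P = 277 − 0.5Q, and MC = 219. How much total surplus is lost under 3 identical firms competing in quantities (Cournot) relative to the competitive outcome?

Under competition P = MC = 219, so Q = (277 − 219)/0.5 = 116.
With 3 symmetric Cournot firms, each firm's FOC gives 277 − 2q = 219, so q = 29, Q = 3·29 = 87, and P = 233.5.
DWL is the triangle between Q = 87 and Q = 116: ½·(116 − 87)·(233.5 − 219) = 210.25.

DWL = 210.25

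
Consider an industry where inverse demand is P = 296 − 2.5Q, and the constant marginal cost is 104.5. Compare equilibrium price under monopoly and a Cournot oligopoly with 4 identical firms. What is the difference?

A monopolist chooses Q where MR = MC. MR = 296 − 5Q; setting this equal to 104.5 gives Q = 38.3 and P = 200.25.
With 4 symmetric Cournot firms, each firm's FOC gives 296 − 12.5q = 104.5, so q = 15.32, Q = 4·15.32 = 61.28, and P = 142.8.
Change in equilibrium price: 142.8 − 200.25 = −57.45.

Equilibrium price falls by 57.45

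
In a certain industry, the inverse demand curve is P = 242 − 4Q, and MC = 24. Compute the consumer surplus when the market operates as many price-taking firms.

Competitive firms price at marginal cost: P = 24, giving Q = 54.5.
CS = ½·(242 − 24)·54.5 = 5940.5.

CS = 5940.5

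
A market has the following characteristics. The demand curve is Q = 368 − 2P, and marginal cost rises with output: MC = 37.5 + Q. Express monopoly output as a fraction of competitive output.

Inverting demand: P = 184 − 0.5Q.
Monopoly sets MR = MC: 184 − Q = 37.5 + Q ⇒ Q = 73.25, P = 184 − 0.5·73.25 = 147.375.
Competitive equilibrium sets price equal to marginal cost: 184 − 0.5Q = 37.5 + Q, so Q = 293/3 and P = 811/6.
Ratio Q_m/Q_c = 73.25/(293/3) = 0.75.

Q_m/Q_c = 0.75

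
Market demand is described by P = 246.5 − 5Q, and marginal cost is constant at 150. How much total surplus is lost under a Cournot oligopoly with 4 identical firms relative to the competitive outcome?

Under competition P = MC = 150, so Q = (246.5 − 150)/5 = 19.3.
In a 4-firm Cournot equilibrium, symmetry and the first-order condition give q = (246.5 − 150)/(25) = 3.86. So Q = 15.44 and P = 169.3.
DWL is the triangle between Q = 15.44 and Q = 19.3: ½·(19.3 − 15.44)·(169.3 − 150) = 37.249.

DWL = 37.249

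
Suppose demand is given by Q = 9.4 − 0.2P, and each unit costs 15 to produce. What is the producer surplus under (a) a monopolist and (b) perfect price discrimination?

Inverting demand: P = 47 − 5Q.
The monopolist equates marginal revenue to marginal cost: 47 − 10Q = 15, so Q = 3.2. From demand, P = 31.
PS = (31 − 15)·3.2 = 51.2.
With perfect price discrimination, output is the efficient level Q = 6.4 (where demand meets MC), but every buyer pays their willingness to pay: CS = 0 and PS = total surplus.
PS = ½·(47 − 15)·6.4 = 102.4.

Monopoly: PS = 51.2; Perfect PD: PS = 102.4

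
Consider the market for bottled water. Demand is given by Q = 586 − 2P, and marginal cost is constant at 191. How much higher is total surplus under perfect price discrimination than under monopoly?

Total surplus rises by 2601

Inverting demand: P = 293 − 0.5Q.
A monopolist chooses Q where MR = MC. MR = 293 − Q; setting this equal to 191 gives Q = 102 and P = 242.
CS = ½·(293 − 242)·102 = 2601; PS = (242 − 191)·102 = 5202; TS = 7803.
With perfect price discrimination, output is the efficient level Q = 204 (where demand meets MC), but every buyer pays their willingness to pay: CS = 0 and PS = total surplus.
TS = 10404 (equal to competitive TS).
Change in total surplus: 10404 − 7803 = 2601.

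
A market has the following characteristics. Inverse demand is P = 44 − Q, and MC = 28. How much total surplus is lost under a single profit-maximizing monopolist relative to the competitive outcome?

DWL = 32

Under competition P = MC = 28, so Q = (44 − 28)/1 = 16.
Monopoly sets MR = MC: 44 − 2Q = 28 ⇒ Q = 8, P = 44 − 8 = 36.
DWL is the triangle between Q = 8 and Q = 16: ½·(16 − 8)·(36 − 28) = 32.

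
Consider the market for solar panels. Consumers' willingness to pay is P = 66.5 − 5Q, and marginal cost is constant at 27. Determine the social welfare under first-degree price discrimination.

Under first-degree price discrimination the firm charges each unit its demand price and produces up to where P = MC, i.e. Q = 7.9. Consumer surplus is zero; producer surplus equals total surplus.
TS = 156.025 (equal to competitive TS).

TS = 156.025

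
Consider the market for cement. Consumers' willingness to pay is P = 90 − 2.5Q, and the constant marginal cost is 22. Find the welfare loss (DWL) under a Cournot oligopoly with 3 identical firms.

Perfect competition: P = MC = 22, so 90 − 2.5Q = 22 and Q = 27.2.
Cournot with 3 identical firms: the symmetric best-response condition is 90 − 10q = 22. Each firm produces q = 6.8, total output Q = 20.4, price P = 39.
DWL is the triangle between Q = 20.4 and Q = 27.2: ½·(27.2 − 20.4)·(39 − 22) = 57.8.

DWL = 57.8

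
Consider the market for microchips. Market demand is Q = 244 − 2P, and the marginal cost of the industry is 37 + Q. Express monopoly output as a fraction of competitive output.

Q_m/Q_c = 0.75

Inverting demand: P = 122 − 0.5Q.
A monopolist chooses Q where MR = MC. MR = 122 − Q; setting this equal to 37 + Q gives Q = 42.5 and P = 100.75.
Under competition P = MC: 122 − 0.5Q = 37 + Q ⇒ Q = 170/3, P = 281/3.
Ratio Q_m/Q_c = 42.5/(170/3) = 0.75.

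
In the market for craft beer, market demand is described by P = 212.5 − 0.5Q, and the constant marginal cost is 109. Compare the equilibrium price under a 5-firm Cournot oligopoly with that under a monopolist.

Cournot: P = 126.25; Monopoly: P = 160.75

Cournot with 5 identical firms: the symmetric best-response condition is 212.5 − 3q = 109. Each firm produces q = 34.5, total output Q = 172.5, price P = 126.25.
The monopolist equates marginal revenue to marginal cost: 212.5 − Q = 109, so Q = 103.5. From demand, P = 160.75.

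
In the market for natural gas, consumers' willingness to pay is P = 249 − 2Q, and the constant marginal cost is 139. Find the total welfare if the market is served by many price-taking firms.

Competitive firms price at marginal cost: P = 139, giving Q = 55.
CS = ½·(249 − 139)·55 = 3025; PS = (139 − 139)·55 = 0; TS = 3025.

TS = 3025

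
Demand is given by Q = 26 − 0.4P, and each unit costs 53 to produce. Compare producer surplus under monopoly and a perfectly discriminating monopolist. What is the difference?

PS rises by 14.4

Inverting demand: P = 65 − 2.5Q.
The monopolist equates marginal revenue to marginal cost: 65 − 5Q = 53, so Q = 2.4. From demand, P = 59.
PS = (59 − 53)·2.4 = 14.4.
A perfectly discriminating monopolist sells every unit with P(Q) ≥ MC(Q), so output equals the competitive quantity Q = 4.8. Each buyer pays their reservation price, so CS = 0 and the firm captures all surplus.
PS = ½·(65 − 53)·4.8 = 28.8.
Change in producer surplus: 28.8 − 14.4 = 14.4.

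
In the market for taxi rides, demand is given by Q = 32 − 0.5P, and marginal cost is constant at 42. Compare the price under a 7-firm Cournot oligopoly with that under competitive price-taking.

Inverting demand: P = 64 − 2Q.
With 7 symmetric Cournot firms, each firm's FOC gives 64 − 16q = 42, so q = 1.375, Q = 7·1.375 = 9.625, and P = 44.75.
Competitive firms price at marginal cost: P = 42, giving Q = 11.

Cournot: P = 44.75; Competition: P = 42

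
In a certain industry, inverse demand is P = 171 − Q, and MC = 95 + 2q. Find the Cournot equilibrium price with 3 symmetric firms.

P = 133

With 3 symmetric Cournot firms, each firm's FOC gives 171 − 4q = 95 + 2q, so q = 38/3, Q = 3·38/3 = 38, and P = 133.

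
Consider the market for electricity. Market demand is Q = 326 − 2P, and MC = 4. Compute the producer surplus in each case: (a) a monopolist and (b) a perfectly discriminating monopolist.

Inverting demand: P = 163 − 0.5Q.
A monopolist chooses Q where MR = MC. MR = 163 − Q; setting this equal to 4 gives Q = 159 and P = 83.5.
PS = (83.5 − 4)·159 = 12640.5.
A perfectly discriminating monopolist sells every unit with P(Q) ≥ MC(Q), so output equals the competitive quantity Q = 318. Each buyer pays their reservation price, so CS = 0 and the firm captures all surplus.
PS = ½·(163 − 4)·318 = 25281.

Monopoly: PS = 12640.5; Perfect PD: PS = 25281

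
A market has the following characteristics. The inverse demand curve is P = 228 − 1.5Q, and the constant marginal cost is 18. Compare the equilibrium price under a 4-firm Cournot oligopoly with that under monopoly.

With 4 symmetric Cournot firms, each firm's FOC gives 228 − 7.5q = 18, so q = 28, Q = 4·28 = 112, and P = 60.
Monopoly sets MR = MC: 228 − 3Q = 18 ⇒ Q = 70, P = 228 − 1.5·70 = 123.

Cournot: P = 60; Monopoly: P = 123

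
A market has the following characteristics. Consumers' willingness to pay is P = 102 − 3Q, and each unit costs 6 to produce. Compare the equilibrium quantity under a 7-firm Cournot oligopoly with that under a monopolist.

With 7 symmetric Cournot firms, each firm's FOC gives 102 − 24q = 6, so q = 4, Q = 7·4 = 28, and P = 18.
Monopoly sets MR = MC: 102 − 6Q = 6 ⇒ Q = 16, P = 102 − 3·16 = 54.

Cournot: Q = 28; Monopoly: Q = 16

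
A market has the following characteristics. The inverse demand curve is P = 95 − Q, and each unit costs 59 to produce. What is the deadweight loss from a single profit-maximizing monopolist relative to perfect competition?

DWL = 162

Perfect competition: P = MC = 59, so 95 − Q = 59 and Q = 36.
The monopolist equates marginal revenue to marginal cost: 95 − 2Q = 59, so Q = 18. From demand, P = 77.
DWL is the triangle between Q = 18 and Q = 36: ½·(36 − 18)·(77 − 59) = 162.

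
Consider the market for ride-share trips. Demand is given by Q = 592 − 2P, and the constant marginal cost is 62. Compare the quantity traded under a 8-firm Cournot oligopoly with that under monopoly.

Cournot: Q = 416; Monopoly: Q = 234

Inverting demand: P = 296 − 0.5Q.
In a 8-firm Cournot equilibrium, symmetry and the first-order condition give q = (296 − 62)/(4.5) = 52. So Q = 416 and P = 88.
A monopolist chooses Q where MR = MC. MR = 296 − Q; setting this equal to 62 gives Q = 234 and P = 179.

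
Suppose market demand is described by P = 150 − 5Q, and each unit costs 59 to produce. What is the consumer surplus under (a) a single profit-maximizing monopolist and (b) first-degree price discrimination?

Monopoly sets MR = MC: 150 − 10Q = 59 ⇒ Q = 9.1, P = 150 − 5·9.1 = 104.5.
CS = ½·(150 − 104.5)·9.1 = 207.025.
A perfectly discriminating monopolist sells every unit with P(Q) ≥ MC(Q), so output equals the competitive quantity Q = 18.2. Each buyer pays their reservation price, so CS = 0 and the firm captures all surplus.
CS = 0.

Monopoly: CS = 207.025; Perfect PD: CS = 0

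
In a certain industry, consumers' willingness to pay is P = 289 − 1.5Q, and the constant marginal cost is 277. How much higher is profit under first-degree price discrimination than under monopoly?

π rises by 24

A monopolist chooses Q where MR = MC. MR = 289 − 3Q; setting this equal to 277 gives Q = 4 and P = 283.
Profit = (283 − 277)·4 = 24.
A perfectly discriminating monopolist sells every unit with P(Q) ≥ MC(Q), so output equals the competitive quantity Q = 8. Each buyer pays their reservation price, so CS = 0 and the firm captures all surplus.
PS equals the full surplus area, 48. Profit = 48 = 48.
Change in profit: 48 − 24 = 24.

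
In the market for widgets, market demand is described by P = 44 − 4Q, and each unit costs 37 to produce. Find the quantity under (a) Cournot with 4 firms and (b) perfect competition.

Cournot: Q = 1.4; Competition: Q = 1.75

Cournot with 4 identical firms: the symmetric best-response condition is 44 − 20q = 37. Each firm produces q = 0.35, total output Q = 1.4, price P = 38.4.
Under competition P = MC = 37, so Q = (44 − 37)/4 = 1.75.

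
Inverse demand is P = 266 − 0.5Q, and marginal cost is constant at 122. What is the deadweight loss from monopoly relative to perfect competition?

DWL = 5184

Under competition P = MC = 122, so Q = (266 − 122)/0.5 = 288.
A monopolist chooses Q where MR = MC. MR = 266 − Q; setting this equal to 122 gives Q = 144 and P = 194.
DWL is the triangle between Q = 144 and Q = 288: ½·(288 − 144)·(194 − 122) = 5184.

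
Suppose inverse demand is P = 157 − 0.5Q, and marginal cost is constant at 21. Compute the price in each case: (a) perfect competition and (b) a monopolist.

Under competition P = MC = 21, so Q = (157 − 21)/0.5 = 272.
The monopolist equates marginal revenue to marginal cost: 157 − Q = 21, so Q = 136. From demand, P = 89.

Competition: P = 21; Monopoly: P = 89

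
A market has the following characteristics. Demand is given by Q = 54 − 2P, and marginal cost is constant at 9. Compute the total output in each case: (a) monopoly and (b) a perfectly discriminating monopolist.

Inverting demand: P = 27 − 0.5Q.
A monopolist chooses Q where MR = MC. MR = 27 − Q; setting this equal to 9 gives Q = 18 and P = 18.
A perfectly discriminating monopolist sells every unit with P(Q) ≥ MC(Q), so output equals the competitive quantity Q = 36. Each buyer pays their reservation price, so CS = 0 and the firm captures all surplus.

Monopoly: Q = 18; Perfect PD: Q = 36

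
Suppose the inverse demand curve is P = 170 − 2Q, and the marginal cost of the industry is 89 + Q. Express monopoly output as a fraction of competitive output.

Monopoly sets MR = MC: 170 − 4Q = 89 + Q ⇒ Q = 16.2, P = 170 − 2·16.2 = 137.6.
Under competition P = MC: 170 − 2Q = 89 + Q ⇒ Q = 27, P = 116.
Ratio Q_m/Q_c = 16.2/27 = 0.6.

Q_m/Q_c = 0.6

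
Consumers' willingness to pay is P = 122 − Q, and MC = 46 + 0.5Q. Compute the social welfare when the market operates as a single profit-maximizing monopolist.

TS = 1617.28

The monopolist equates marginal revenue to marginal cost: 122 − 2Q = 46 + 0.5Q, so Q = 30.4. From demand, P = 91.6.
CS = ½·(122 − 91.6)·30.4 = 462.08; PS = (91.6·30.4 − 46·30.4 − ½·0.5·30.4²) = 1155.2; TS = 1617.28.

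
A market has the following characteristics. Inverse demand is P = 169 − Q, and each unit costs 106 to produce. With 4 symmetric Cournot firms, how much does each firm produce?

Cournot with 4 identical firms: the symmetric best-response condition is 169 − 5q = 106. Each firm produces q = 12.6, total output Q = 50.4, price P = 118.6.

q_i = 12.6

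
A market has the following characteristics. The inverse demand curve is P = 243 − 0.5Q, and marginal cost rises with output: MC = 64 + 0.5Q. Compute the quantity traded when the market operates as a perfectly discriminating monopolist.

With perfect price discrimination, output is the efficient level Q = 179 (where demand meets MC), but every buyer pays their willingness to pay: CS = 0 and PS = total surplus.

Q = 179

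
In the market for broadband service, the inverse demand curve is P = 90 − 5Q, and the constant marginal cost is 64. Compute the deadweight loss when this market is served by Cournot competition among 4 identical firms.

Under competition P = MC = 64, so Q = (90 − 64)/5 = 5.2.
In a 4-firm Cournot equilibrium, symmetry and the first-order condition give q = (90 − 64)/(25) = 1.04. So Q = 4.16 and P = 69.2.
DWL is the triangle between Q = 4.16 and Q = 5.2: ½·(5.2 − 4.16)·(69.2 − 64) = 2.704.

DWL = 2.704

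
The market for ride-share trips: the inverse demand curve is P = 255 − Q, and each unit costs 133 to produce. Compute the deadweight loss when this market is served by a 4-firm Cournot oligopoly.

Under competition P = MC = 133, so Q = (255 − 133)/1 = 122.
With 4 symmetric Cournot firms, each firm's FOC gives 255 − 5q = 133, so q = 24.4, Q = 4·24.4 = 97.6, and P = 157.4.
DWL is the triangle between Q = 97.6 and Q = 122: ½·(122 − 97.6)·(157.4 − 133) = 297.68.

DWL = 297.68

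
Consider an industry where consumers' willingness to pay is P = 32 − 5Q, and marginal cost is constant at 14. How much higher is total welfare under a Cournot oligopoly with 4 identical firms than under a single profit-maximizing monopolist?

TS rises by 6.804

A monopolist chooses Q where MR = MC. MR = 32 − 10Q; setting this equal to 14 gives Q = 1.8 and P = 23.
CS = ½·(32 − 23)·1.8 = 8.1; PS = (23 − 14)·1.8 = 16.2; TS = 24.3.
With 4 symmetric Cournot firms, each firm's FOC gives 32 − 25q = 14, so q = 0.72, Q = 4·0.72 = 2.88, and P = 17.6.
CS = ½·(32 − 17.6)·2.88 = 20.736; PS = (17.6 − 14)·2.88 = 10.368; TS = 31.104.
Change in total welfare: 31.104 − 24.3 = 6.804.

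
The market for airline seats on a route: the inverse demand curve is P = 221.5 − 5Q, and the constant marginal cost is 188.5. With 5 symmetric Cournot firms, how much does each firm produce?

q_i = 1.1

Cournot with 5 identical firms: the symmetric best-response condition is 221.5 − 30q = 188.5. Each firm produces q = 1.1, total output Q = 5.5, price P = 194.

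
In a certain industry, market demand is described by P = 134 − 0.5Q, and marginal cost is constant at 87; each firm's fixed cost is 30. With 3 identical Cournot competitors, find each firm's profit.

π_i = 246.125

In a 3-firm Cournot equilibrium, symmetry and the first-order condition give q = (134 − 87)/(2) = 23.5. So Q = 70.5 and P = 98.75.
Each firm's profit = (98.75 − 87)·23.5 − 30 = 246.125.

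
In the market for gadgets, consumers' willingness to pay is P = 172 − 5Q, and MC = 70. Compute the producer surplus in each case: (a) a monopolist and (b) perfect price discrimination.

Monopoly sets MR = MC: 172 − 10Q = 70 ⇒ Q = 10.2, P = 172 − 5·10.2 = 121.
PS = (121 − 70)·10.2 = 520.2.
With perfect price discrimination, output is the efficient level Q = 20.4 (where demand meets MC), but every buyer pays their willingness to pay: CS = 0 and PS = total surplus.
PS = ½·(172 − 70)·20.4 = 1040.4.

Monopoly: PS = 520.2; Perfect PD: PS = 1040.4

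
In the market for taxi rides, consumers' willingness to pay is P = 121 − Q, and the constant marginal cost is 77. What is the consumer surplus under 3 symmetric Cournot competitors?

CS = 544.5

Cournot with 3 identical firms: the symmetric best-response condition is 121 − 4q = 77. Each firm produces q = 11, total output Q = 33, price P = 88.
CS = ½·(121 − 88)·33 = 544.5.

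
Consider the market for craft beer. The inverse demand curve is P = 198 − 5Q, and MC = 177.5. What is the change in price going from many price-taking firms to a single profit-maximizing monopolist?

Under competition P = MC = 177.5, so Q = (198 − 177.5)/5 = 4.1.
Monopoly sets MR = MC: 198 − 10Q = 177.5 ⇒ Q = 2.05, P = 198 − 5·2.05 = 187.75.
Change in price: 187.75 − 177.5 = 10.25.

Price rises by 10.25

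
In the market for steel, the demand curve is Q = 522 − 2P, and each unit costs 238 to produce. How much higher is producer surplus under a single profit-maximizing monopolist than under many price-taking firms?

PS rises by 264.5

Inverting demand: P = 261 − 0.5Q.
Competitive firms price at marginal cost: P = 238, giving Q = 46.
PS = (238 − 238)·46 = 0.
Monopoly sets MR = MC: 261 − Q = 238 ⇒ Q = 23, P = 261 − 0.5·23 = 249.5.
PS = (249.5 − 238)·23 = 264.5.
Change in producer surplus: 264.5 − 0 = 264.5.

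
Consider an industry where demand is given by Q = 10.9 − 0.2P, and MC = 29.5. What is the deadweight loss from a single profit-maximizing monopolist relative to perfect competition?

DWL = 15.625

Inverting demand: P = 54.5 − 5Q.
Competitive firms price at marginal cost: P = 29.5, giving Q = 5.
Monopoly sets MR = MC: 54.5 − 10Q = 29.5 ⇒ Q = 2.5, P = 54.5 − 5·2.5 = 42.
DWL is the triangle between Q = 2.5 and Q = 5: ½·(5 − 2.5)·(42 − 29.5) = 15.625.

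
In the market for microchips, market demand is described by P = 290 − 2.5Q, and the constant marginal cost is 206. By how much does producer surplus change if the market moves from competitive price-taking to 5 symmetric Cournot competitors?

Competitive firms price at marginal cost: P = 206, giving Q = 33.6.
PS = (206 − 206)·33.6 = 0.
With 5 symmetric Cournot firms, each firm's FOC gives 290 − 15q = 206, so q = 5.6, Q = 5·5.6 = 28, and P = 220.
PS = (220 − 206)·28 = 392.
Change in producer surplus: 392 − 0 = 392.

PS rises by 392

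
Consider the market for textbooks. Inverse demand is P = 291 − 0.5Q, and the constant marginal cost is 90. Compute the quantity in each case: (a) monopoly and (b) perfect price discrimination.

Monopoly sets MR = MC: 291 − Q = 90 ⇒ Q = 201, P = 291 − 0.5·201 = 190.5.
A perfectly discriminating monopolist sells every unit with P(Q) ≥ MC(Q), so output equals the competitive quantity Q = 402. Each buyer pays their reservation price, so CS = 0 and the firm captures all surplus.

Monopoly: Q = 201; Perfect PD: Q = 402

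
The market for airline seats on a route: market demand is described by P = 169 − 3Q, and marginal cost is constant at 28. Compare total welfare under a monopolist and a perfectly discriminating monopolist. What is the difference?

Monopoly sets MR = MC: 169 − 6Q = 28 ⇒ Q = 23.5, P = 169 − 3·23.5 = 98.5.
CS = ½·(169 − 98.5)·23.5 = 828.375; PS = (98.5 − 28)·23.5 = 1656.75; TS = 2485.125.
With perfect price discrimination, output is the efficient level Q = 47 (where demand meets MC), but every buyer pays their willingness to pay: CS = 0 and PS = total surplus.
TS = 3313.5 (equal to competitive TS).
Change in total welfare: 3313.5 − 2485.125 = 828.375.

Total welfare rises by 828.375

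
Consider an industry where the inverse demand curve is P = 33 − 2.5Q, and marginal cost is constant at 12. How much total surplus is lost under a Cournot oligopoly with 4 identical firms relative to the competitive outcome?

DWL = 3.528

Under competition P = MC = 12, so Q = (33 − 12)/2.5 = 8.4.
With 4 symmetric Cournot firms, each firm's FOC gives 33 − 12.5q = 12, so q = 1.68, Q = 4·1.68 = 6.72, and P = 16.2.
DWL is the triangle between Q = 6.72 and Q = 8.4: ½·(8.4 − 6.72)·(16.2 − 12) = 3.528.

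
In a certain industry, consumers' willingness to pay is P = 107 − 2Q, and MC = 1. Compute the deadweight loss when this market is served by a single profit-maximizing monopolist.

DWL = 702.25

Competitive firms price at marginal cost: P = 1, giving Q = 53.
The monopolist equates marginal revenue to marginal cost: 107 − 4Q = 1, so Q = 26.5. From demand, P = 54.
DWL is the triangle between Q = 26.5 and Q = 53: ½·(53 − 26.5)·(54 − 1) = 702.25.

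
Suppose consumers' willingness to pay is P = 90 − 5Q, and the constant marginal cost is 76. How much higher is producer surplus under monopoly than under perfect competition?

Competitive firms price at marginal cost: P = 76, giving Q = 2.8.
PS = (76 − 76)·2.8 = 0.
The monopolist equates marginal revenue to marginal cost: 90 − 10Q = 76, so Q = 1.4. From demand, P = 83.
PS = (83 − 76)·1.4 = 9.8.
Change in producer surplus: 9.8 − 0 = 9.8.

PS rises by 9.8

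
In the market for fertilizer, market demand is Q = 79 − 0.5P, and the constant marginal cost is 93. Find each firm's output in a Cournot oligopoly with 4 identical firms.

q_i = 6.5

Inverting demand: P = 158 − 2Q.
With 4 symmetric Cournot firms, each firm's FOC gives 158 − 10q = 93, so q = 6.5, Q = 4·6.5 = 26, and P = 106.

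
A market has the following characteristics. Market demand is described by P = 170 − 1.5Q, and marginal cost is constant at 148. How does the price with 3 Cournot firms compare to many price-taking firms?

With 3 symmetric Cournot firms, each firm's FOC gives 170 − 6q = 148, so q = 11/3, Q = 3·11/3 = 11, and P = 153.5.
Perfect competition: P = MC = 148, so 170 − 1.5Q = 148 and Q = 44/3.

Cournot: P = 153.5; Competition: P = 148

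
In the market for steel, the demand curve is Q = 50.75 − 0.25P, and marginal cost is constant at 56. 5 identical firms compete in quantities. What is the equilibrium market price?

Inverting demand: P = 203 − 4Q.
With 5 symmetric Cournot firms, each firm's FOC gives 203 − 24q = 56, so q = 6.125, Q = 5·6.125 = 30.625, and P = 80.5.

P = 80.5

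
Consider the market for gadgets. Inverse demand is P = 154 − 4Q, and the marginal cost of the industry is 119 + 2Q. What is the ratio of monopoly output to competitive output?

Q_m/Q_c = 0.6

Monopoly sets MR = MC: 154 − 8Q = 119 + 2Q ⇒ Q = 3.5, P = 154 − 4·3.5 = 140.
Competitive equilibrium sets price equal to marginal cost: 154 − 4Q = 119 + 2Q, so Q = 35/6 and P = 392/3.
Ratio Q_m/Q_c = 3.5/(35/6) = 0.6.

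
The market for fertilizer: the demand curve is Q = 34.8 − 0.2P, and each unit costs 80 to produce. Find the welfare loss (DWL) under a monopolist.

Inverting demand: P = 174 − 5Q.
Perfect competition: P = MC = 80, so 174 − 5Q = 80 and Q = 18.8.
A monopolist chooses Q where MR = MC. MR = 174 − 10Q; setting this equal to 80 gives Q = 9.4 and P = 127.
DWL is the triangle between Q = 9.4 and Q = 18.8: ½·(18.8 − 9.4)·(127 − 80) = 220.9.

DWL = 220.9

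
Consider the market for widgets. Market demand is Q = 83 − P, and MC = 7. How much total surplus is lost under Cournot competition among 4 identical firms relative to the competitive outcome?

Inverting demand: P = 83 − Q.
Under competition P = MC = 7, so Q = (83 − 7)/1 = 76.
With 4 symmetric Cournot firms, each firm's FOC gives 83 − 5q = 7, so q = 15.2, Q = 4·15.2 = 60.8, and P = 22.2.
DWL is the triangle between Q = 60.8 and Q = 76: ½·(76 − 60.8)·(22.2 − 7) = 115.52.

DWL = 115.52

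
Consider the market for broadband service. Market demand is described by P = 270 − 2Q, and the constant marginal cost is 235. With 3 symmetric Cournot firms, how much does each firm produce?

q_i = 4.375

With 3 symmetric Cournot firms, each firm's FOC gives 270 − 8q = 235, so q = 4.375, Q = 3·4.375 = 13.125, and P = 243.75.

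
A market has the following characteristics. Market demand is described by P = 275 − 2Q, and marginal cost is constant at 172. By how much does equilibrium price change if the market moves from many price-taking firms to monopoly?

Equilibrium price rises by 51.5

Perfect competition: P = MC = 172, so 275 − 2Q = 172 and Q = 51.5.
The monopolist equates marginal revenue to marginal cost: 275 − 4Q = 172, so Q = 25.75. From demand, P = 223.5.
Change in equilibrium price: 223.5 − 172 = 51.5.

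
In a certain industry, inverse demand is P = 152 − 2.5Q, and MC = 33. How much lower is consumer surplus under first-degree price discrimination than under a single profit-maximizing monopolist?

Consumer surplus falls by 708.05

The monopolist equates marginal revenue to marginal cost: 152 − 5Q = 33, so Q = 23.8. From demand, P = 92.5.
CS = ½·(152 − 92.5)·23.8 = 708.05.
Under first-degree price discrimination the firm charges each unit its demand price and produces up to where P = MC, i.e. Q = 47.6. Consumer surplus is zero; producer surplus equals total surplus.
CS = 0.
Change in consumer surplus: 0 − 708.05 = −708.05.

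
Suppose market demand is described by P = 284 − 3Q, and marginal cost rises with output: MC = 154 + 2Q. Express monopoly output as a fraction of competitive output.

The monopolist equates marginal revenue to marginal cost: 284 − 6Q = 154 + 2Q, so Q = 16.25. From demand, P = 235.25.
Competitive equilibrium sets price equal to marginal cost: 284 − 3Q = 154 + 2Q, so Q = 26 and P = 206.
Ratio Q_m/Q_c = 16.25/26 = 0.625.

Q_m/Q_c = 0.625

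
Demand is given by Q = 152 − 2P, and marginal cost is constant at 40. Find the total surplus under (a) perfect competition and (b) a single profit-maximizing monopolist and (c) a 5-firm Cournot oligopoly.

Competition: TS = 1296; Monopoly: TS = 972; Cournot: TS = 1260

Inverting demand: P = 76 − 0.5Q.
Perfect competition: P = MC = 40, so 76 − 0.5Q = 40 and Q = 72.
CS = ½·(76 − 40)·72 = 1296; PS = (40 − 40)·72 = 0; TS = 1296.
A monopolist chooses Q where MR = MC. MR = 76 − Q; setting this equal to 40 gives Q = 36 and P = 58.
CS = ½·(76 − 58)·36 = 324; PS = (58 − 40)·36 = 648; TS = 972.
Cournot with 5 identical firms: the symmetric best-response condition is 76 − 3q = 40. Each firm produces q = 12, total output Q = 60, price P = 46.
CS = ½·(76 − 46)·60 = 900; PS = (46 − 40)·60 = 360; TS = 1260.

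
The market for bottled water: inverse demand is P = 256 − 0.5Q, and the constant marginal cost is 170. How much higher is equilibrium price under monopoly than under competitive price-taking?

Equilibrium price rises by 43

Competitive firms price at marginal cost: P = 170, giving Q = 172.
A monopolist chooses Q where MR = MC. MR = 256 − Q; setting this equal to 170 gives Q = 86 and P = 213.
Change in equilibrium price: 213 − 170 = 43.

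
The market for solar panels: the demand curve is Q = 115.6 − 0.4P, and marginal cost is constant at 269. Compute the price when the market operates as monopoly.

P = 279

Inverting demand: P = 289 − 2.5Q.
The monopolist equates marginal revenue to marginal cost: 289 − 5Q = 269, so Q = 4. From demand, P = 279.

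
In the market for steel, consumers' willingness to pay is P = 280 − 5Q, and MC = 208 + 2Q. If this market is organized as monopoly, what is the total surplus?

TS = 306

Monopoly sets MR = MC: 280 − 10Q = 208 + 2Q ⇒ Q = 6, P = 280 − 5·6 = 250.
CS = ½·(280 − 250)·6 = 90; PS = (250·6 − 208·6 − ½·2·6²) = 216; TS = 306.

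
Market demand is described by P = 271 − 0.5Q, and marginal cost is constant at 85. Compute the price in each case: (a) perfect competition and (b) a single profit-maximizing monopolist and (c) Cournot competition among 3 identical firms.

Competition: P = 85; Monopoly: P = 178; Cournot: P = 131.5

Perfect competition: P = MC = 85, so 271 − 0.5Q = 85 and Q = 372.
Monopoly sets MR = MC: 271 − Q = 85 ⇒ Q = 186, P = 271 − 0.5·186 = 178.
With 3 symmetric Cournot firms, each firm's FOC gives 271 − 2q = 85, so q = 93, Q = 3·93 = 279, and P = 131.5.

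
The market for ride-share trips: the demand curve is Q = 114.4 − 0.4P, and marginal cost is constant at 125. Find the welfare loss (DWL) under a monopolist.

DWL = 1296.05

Inverting demand: P = 286 − 2.5Q.
Perfect competition: P = MC = 125, so 286 − 2.5Q = 125 and Q = 64.4.
Monopoly sets MR = MC: 286 − 5Q = 125 ⇒ Q = 32.2, P = 286 − 2.5·32.2 = 205.5.
DWL is the triangle between Q = 32.2 and Q = 64.4: ½·(64.4 − 32.2)·(205.5 − 125) = 1296.05.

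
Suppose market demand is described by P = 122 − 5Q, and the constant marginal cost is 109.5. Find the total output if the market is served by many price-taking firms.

Perfect competition: P = MC = 109.5, so 122 − 5Q = 109.5 and Q = 2.5.

Q = 2.5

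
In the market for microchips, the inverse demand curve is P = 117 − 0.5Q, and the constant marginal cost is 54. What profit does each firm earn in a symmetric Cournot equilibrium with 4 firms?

With 4 symmetric Cournot firms, each firm's FOC gives 117 − 2.5q = 54, so q = 25.2, Q = 4·25.2 = 100.8, and P = 66.6.
Each firm's profit = (66.6 − 54)·25.2 = 317.52.

π_i = 317.52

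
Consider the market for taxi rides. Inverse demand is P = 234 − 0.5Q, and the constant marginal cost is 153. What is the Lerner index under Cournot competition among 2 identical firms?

Cournot with 2 identical firms: the symmetric best-response condition is 234 − 1.5q = 153. Each firm produces q = 54, total output Q = 108, price P = 180.
Lerner index = (P − MC)/P = (180 − 153)/180 = 0.15.

Lerner index = 0.15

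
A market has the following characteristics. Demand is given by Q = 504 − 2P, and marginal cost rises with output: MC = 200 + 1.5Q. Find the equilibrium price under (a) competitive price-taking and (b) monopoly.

Inverting demand: P = 252 − 0.5Q.
Under competition P = MC: 252 − 0.5Q = 200 + 1.5Q ⇒ Q = 26, P = 239.
The monopolist equates marginal revenue to marginal cost: 252 − Q = 200 + 1.5Q, so Q = 20.8. From demand, P = 241.6.

Competition: P = 239; Monopoly: P = 241.6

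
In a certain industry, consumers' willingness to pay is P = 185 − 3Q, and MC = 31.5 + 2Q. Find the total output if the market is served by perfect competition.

Competitive equilibrium sets price equal to marginal cost: 185 − 3Q = 31.5 + 2Q, so Q = 30.7 and P = 92.9.

Q = 30.7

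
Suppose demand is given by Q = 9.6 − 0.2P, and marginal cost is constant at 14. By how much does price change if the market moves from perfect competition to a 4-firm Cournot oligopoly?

Inverting demand: P = 48 − 5Q.
Competitive firms price at marginal cost: P = 14, giving Q = 6.8.
With 4 symmetric Cournot firms, each firm's FOC gives 48 − 25q = 14, so q = 1.36, Q = 4·1.36 = 5.44, and P = 20.8.
Change in price: 20.8 − 14 = 6.8.

Price rises by 6.8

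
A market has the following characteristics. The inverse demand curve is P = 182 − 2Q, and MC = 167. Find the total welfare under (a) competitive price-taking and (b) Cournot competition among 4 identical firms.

Competitive firms price at marginal cost: P = 167, giving Q = 7.5.
CS = ½·(182 − 167)·7.5 = 56.25; PS = (167 − 167)·7.5 = 0; TS = 56.25.
With 4 symmetric Cournot firms, each firm's FOC gives 182 − 10q = 167, so q = 1.5, Q = 4·1.5 = 6, and P = 170.
CS = ½·(182 − 170)·6 = 36; PS = (170 − 167)·6 = 18; TS = 54.

Competition: TS = 56.25; Cournot: TS = 54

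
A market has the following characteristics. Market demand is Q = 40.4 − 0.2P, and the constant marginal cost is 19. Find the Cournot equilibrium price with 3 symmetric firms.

P = 64.75

Inverting demand: P = 202 − 5Q.
With 3 symmetric Cournot firms, each firm's FOC gives 202 − 20q = 19, so q = 9.15, Q = 3·9.15 = 27.45, and P = 64.75.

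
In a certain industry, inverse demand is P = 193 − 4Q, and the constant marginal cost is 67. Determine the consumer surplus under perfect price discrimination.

CS = 0

A perfectly discriminating monopolist sells every unit with P(Q) ≥ MC(Q), so output equals the competitive quantity Q = 31.5. Each buyer pays their reservation price, so CS = 0 and the firm captures all surplus.
CS = 0.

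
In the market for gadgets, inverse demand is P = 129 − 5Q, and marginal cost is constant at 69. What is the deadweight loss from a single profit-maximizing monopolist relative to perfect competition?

DWL = 90

Under competition P = MC = 69, so Q = (129 − 69)/5 = 12.
A monopolist chooses Q where MR = MC. MR = 129 − 10Q; setting this equal to 69 gives Q = 6 and P = 99.
DWL is the triangle between Q = 6 and Q = 12: ½·(12 − 6)·(99 − 69) = 90.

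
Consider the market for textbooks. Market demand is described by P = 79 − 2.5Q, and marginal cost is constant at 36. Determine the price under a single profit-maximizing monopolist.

Monopoly sets MR = MC: 79 − 5Q = 36 ⇒ Q = 8.6, P = 79 − 2.5·8.6 = 57.5.

P = 57.5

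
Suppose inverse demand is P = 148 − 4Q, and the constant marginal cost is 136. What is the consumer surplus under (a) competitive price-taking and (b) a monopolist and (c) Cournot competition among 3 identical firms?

Under competition P = MC = 136, so Q = (148 − 136)/4 = 3.
CS = ½·(148 − 136)·3 = 18.
The monopolist equates marginal revenue to marginal cost: 148 − 8Q = 136, so Q = 1.5. From demand, P = 142.
CS = ½·(148 − 142)·1.5 = 4.5.
With 3 symmetric Cournot firms, each firm's FOC gives 148 − 16q = 136, so q = 0.75, Q = 3·0.75 = 2.25, and P = 139.
CS = ½·(148 − 139)·2.25 = 10.125.

Competition: CS = 18; Monopoly: CS = 4.5; Cournot: CS = 10.125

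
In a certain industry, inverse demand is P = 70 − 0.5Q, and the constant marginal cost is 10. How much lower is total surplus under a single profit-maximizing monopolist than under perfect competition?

Under competition P = MC = 10, so Q = (70 − 10)/0.5 = 120.
CS = ½·(70 − 10)·120 = 3600; PS = (10 − 10)·120 = 0; TS = 3600.
The monopolist equates marginal revenue to marginal cost: 70 − Q = 10, so Q = 60. From demand, P = 40.
CS = ½·(70 − 40)·60 = 900; PS = (40 − 10)·60 = 1800; TS = 2700.
Change in total surplus: 2700 − 3600 = −900.

Total surplus falls by 900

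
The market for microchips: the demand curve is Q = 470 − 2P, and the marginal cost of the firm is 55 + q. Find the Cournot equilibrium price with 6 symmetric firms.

P = 115

Inverting demand: P = 235 − 0.5Q.
Cournot with 6 identical firms: the symmetric best-response condition is 235 − 3.5q = 55 + q. Each firm produces q = 40, total output Q = 240, price P = 115.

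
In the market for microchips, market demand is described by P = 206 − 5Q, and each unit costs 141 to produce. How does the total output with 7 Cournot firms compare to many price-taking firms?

In a 7-firm Cournot equilibrium, symmetry and the first-order condition give q = (206 − 141)/(40) = 1.625. So Q = 11.375 and P = 149.125.
Competitive firms price at marginal cost: P = 141, giving Q = 13.

Cournot: Q = 11.375; Competition: Q = 13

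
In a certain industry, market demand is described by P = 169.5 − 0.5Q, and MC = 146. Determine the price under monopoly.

The monopolist equates marginal revenue to marginal cost: 169.5 − Q = 146, so Q = 23.5. From demand, P = 157.75.

P = 157.75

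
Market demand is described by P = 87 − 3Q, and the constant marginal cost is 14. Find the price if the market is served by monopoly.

P = 50.5

Monopoly sets MR = MC: 87 − 6Q = 14 ⇒ Q = 73/6, P = 87 − 3·73/6 = 50.5.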